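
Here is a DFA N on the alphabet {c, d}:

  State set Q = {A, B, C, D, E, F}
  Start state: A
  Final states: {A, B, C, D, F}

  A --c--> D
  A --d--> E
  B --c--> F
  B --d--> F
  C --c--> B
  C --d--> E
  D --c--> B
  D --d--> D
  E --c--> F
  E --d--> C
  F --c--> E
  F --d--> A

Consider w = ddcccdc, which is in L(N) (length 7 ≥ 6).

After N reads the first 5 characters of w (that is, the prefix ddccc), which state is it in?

Run of N on the first 5 characters of w = d d c c c:
  step 0: A  (start)
  step 1: E  (read d: A→E)
  step 2: C  (read d: E→C)
  step 3: B  (read c: C→B)
  step 4: F  (read c: B→F)
  step 5: E  (read c: F→E)

After reading 5 characters, N is in state E.

E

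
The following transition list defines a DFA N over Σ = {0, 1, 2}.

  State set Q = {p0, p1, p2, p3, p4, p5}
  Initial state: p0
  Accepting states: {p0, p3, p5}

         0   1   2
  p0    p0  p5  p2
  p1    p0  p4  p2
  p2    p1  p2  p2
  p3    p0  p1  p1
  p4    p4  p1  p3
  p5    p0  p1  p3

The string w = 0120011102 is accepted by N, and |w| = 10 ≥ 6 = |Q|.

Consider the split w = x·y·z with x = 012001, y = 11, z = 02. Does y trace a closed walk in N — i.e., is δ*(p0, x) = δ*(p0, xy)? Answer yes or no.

Run of N on the first 8 characters of w = 0 1 2 0 0 1 1 1:
  step 0: p0  (start)
  step 1: p0  (read 0: p0→p0)
  step 2: p5  (read 1: p0→p5)
  step 3: p3  (read 2: p5→p3)
  step 4: p0  (read 0: p3→p0)
  step 5: p0  (read 0: p0→p0)
  step 6: p5  (read 1: p0→p5)
  step 7: p1  (read 1: p5→p1)
  step 8: p4  (read 1: p1→p4)

After x (step 6): p5. After xy (step 8): p4.
They differ (p5 ≠ p4), so y is not a cycle from the state after x; this split is not the one the pumping-lemma construction produces, and pumping y need not keep the string in L(N).

no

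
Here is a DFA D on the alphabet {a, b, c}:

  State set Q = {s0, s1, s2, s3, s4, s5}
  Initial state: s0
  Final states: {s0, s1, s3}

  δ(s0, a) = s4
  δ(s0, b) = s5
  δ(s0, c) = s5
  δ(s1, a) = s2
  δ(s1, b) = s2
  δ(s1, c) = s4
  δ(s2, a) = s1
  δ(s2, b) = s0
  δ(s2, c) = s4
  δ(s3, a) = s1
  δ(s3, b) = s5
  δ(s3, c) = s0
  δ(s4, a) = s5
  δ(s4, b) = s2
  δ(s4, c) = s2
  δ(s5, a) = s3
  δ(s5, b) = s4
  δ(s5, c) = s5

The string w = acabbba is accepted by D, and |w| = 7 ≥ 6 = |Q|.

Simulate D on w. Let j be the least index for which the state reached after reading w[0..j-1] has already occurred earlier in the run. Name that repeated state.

s2

Run of D on w = a c a b b b a:
  step 0: s0  (start)
  step 1: s4  (read a: s0→s4)
  step 2: s2  (read c: s4→s2)
  step 3: s1  (read a: s2→s1)
  step 4: s2  (read b: s1→s2)   ← first repeat (s2 seen earlier)
  step 5: s0  (read b: s2→s0)
  step 6: s5  (read b: s0→s5)
  step 7: s3  (read a: s5→s3)

The earliest repeat is at step j = 4: D is in s2, which it already visited at step i = 2.
The DFA has 6 states, so the proof of the pumping lemma guarantees a repeated state among the first 6+1 visited; the segment between the two visits is the pumpable y.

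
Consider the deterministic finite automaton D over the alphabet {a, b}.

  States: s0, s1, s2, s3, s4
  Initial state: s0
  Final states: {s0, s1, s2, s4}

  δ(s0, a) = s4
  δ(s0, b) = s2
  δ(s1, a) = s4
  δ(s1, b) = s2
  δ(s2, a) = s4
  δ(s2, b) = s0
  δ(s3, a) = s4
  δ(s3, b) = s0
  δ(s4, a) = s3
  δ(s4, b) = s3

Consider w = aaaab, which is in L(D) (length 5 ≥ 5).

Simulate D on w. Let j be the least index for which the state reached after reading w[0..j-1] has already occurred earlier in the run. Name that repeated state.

s4

Run of D on w = a a a a b:
  step 0: s0  (start)
  step 1: s4  (read a: s0→s4)
  step 2: s3  (read a: s4→s3)
  step 3: s4  (read a: s3→s4)   ← first repeat (s4 seen earlier)
  step 4: s3  (read a: s4→s3)
  step 5: s0  (read b: s3→s0)

The earliest repeat is at step j = 3: D is in s4, which it already visited at step i = 1.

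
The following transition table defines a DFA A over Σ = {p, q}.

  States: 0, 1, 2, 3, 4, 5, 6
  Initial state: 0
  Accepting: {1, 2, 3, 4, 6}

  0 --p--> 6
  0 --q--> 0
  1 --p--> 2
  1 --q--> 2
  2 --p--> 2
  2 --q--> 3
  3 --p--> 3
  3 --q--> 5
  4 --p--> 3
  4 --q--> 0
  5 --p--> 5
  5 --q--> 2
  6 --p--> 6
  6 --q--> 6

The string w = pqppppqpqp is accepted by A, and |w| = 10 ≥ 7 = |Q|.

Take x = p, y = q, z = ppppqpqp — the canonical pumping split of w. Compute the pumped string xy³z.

xy^3z = p·q·q·q·ppppqpqp = pqqqppppqpqp.
Reading y = q takes A from 6 back to 6, so after x·y·y·y the machine is still in 6, and z then leads to the accepting state 6. Hence pqqqppppqpqp ∈ L(A).

pqqqppppqpqp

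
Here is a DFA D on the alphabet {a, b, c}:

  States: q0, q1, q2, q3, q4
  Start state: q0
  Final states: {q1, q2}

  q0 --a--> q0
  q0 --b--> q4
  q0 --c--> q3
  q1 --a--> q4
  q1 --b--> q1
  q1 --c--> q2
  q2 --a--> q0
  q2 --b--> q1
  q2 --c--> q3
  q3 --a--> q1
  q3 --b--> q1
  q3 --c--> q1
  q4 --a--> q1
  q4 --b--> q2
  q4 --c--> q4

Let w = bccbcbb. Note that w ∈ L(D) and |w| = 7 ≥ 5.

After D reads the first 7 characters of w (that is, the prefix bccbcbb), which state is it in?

q1

Run of D on the first 7 characters of w = b c c b c b b:
  step 0: q0  (start)
  step 1: q4  (read b: q0→q4)
  step 2: q4  (read c: q4→q4)
  step 3: q4  (read c: q4→q4)
  step 4: q2  (read b: q4→q2)
  step 5: q3  (read c: q2→q3)
  step 6: q1  (read b: q3→q1)
  step 7: q1  (read b: q1→q1)

After reading 7 characters, D is in state q1.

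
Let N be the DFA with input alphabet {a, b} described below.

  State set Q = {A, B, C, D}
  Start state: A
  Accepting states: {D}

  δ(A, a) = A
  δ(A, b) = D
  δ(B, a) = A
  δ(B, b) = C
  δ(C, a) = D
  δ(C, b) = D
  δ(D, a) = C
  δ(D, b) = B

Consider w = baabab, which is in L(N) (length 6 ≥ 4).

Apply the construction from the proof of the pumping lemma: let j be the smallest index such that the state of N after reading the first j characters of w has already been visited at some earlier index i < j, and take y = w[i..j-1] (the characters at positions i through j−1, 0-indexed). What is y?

aa

Run of N on w = b a a b a b:
  step 0: A  (start)
  step 1: D  (read b: A→D)
  step 2: C  (read a: D→C)
  step 3: D  (read a: C→D)   ← first repeat (D seen earlier)
  step 4: B  (read b: D→B)
  step 5: A  (read a: B→A)
  step 6: D  (read b: A→D)

So i = 1, j = 3, giving x = w[0:1] = b, y = w[1:3] = aa, z = w[3:6] = bab.
Check: |xy| = 3 ≤ 4 and |y| = 2 ≥ 1. Reading y takes N from D back to D, so every xyⁱz is accepted.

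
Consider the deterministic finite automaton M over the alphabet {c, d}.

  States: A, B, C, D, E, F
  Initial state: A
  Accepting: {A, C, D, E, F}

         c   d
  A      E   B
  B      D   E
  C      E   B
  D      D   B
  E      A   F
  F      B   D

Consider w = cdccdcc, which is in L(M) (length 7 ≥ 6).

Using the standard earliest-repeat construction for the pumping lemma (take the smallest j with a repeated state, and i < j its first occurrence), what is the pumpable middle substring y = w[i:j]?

cd

State sequence: A -c-> E -d-> F -c-> B -c-> D -d-> B -c-> D -c-> D
First repeat at step 5: B was already visited.

So i = 3, j = 5, giving x = w[0:3] = cdc, y = w[3:5] = cd, z = w[5:7] = cc.
Check: |xy| = 5 ≤ 6 and |y| = 2 ≥ 1. Reading y takes M from B back to B, so every xyⁱz is accepted.
With |Q| = 6, pigeonhole forces a state repeat no later than step 6; the substring read between the first and second visits to that state can be pumped.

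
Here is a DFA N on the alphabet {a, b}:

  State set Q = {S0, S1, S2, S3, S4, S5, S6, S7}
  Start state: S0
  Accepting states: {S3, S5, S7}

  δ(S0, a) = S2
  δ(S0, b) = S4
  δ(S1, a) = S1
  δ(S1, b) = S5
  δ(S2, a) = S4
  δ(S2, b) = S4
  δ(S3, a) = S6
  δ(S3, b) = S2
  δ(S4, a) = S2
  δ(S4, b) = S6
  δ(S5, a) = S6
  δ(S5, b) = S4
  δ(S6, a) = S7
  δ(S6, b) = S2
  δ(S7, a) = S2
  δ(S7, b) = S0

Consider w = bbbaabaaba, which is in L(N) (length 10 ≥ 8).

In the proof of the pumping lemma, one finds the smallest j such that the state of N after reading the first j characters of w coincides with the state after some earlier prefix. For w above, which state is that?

S4

State sequence: S0 -b-> S4 -b-> S6 -b-> S2 -a-> S4 -a-> S2 -b-> S4 -a-> S2 -a-> S4 -b-> S6 -a-> S7
First repeat at step 4: S4 was already visited.

The earliest repeat is at step j = 4: N is in S4, which it already visited at step i = 1.
The DFA has 8 states, so the proof of the pumping lemma guarantees a repeated state among the first 8+1 visited; the segment between the two visits is the pumpable y.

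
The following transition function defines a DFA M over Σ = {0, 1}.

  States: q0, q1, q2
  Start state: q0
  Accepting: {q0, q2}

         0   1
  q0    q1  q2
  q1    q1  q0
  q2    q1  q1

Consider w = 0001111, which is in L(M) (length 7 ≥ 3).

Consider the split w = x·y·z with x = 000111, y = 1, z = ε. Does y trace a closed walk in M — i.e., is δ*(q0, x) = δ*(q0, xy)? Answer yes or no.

no

Run of M on the first 7 characters of w = 0 0 0 1 1 1 1:
  step 0: q0  (start)
  step 1: q1  (read 0: q0→q1)
  step 2: q1  (read 0: q1→q1)
  step 3: q1  (read 0: q1→q1)
  step 4: q0  (read 1: q1→q0)
  step 5: q2  (read 1: q0→q2)
  step 6: q1  (read 1: q2→q1)
  step 7: q0  (read 1: q1→q0)

After x (step 6): q1. After xy (step 7): q0.
They differ (q1 ≠ q0), so y is not a cycle from the state after x; this split is not the one the pumping-lemma construction produces, and pumping y need not keep the string in L(M).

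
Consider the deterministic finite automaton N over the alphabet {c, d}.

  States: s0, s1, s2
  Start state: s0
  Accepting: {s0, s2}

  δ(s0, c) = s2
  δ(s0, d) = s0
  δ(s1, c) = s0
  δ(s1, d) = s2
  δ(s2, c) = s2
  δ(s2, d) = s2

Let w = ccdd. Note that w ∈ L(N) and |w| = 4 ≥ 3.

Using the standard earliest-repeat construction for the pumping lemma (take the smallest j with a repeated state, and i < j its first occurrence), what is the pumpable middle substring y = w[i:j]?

Run of N on w = c c d d:
  step 0: s0  (start)
  step 1: s2  (read c: s0→s2)
  step 2: s2  (read c: s2→s2)   ← first repeat (s2 seen earlier)
  step 3: s2  (read d: s2→s2)
  step 4: s2  (read d: s2→s2)

So i = 1, j = 2, giving x = w[0:1] = c, y = w[1:2] = c, z = w[2:4] = dd.
Check: |xy| = 2 ≤ 3 and |y| = 1 ≥ 1. Reading y takes N from s2 back to s2, so every xyⁱz is accepted.

c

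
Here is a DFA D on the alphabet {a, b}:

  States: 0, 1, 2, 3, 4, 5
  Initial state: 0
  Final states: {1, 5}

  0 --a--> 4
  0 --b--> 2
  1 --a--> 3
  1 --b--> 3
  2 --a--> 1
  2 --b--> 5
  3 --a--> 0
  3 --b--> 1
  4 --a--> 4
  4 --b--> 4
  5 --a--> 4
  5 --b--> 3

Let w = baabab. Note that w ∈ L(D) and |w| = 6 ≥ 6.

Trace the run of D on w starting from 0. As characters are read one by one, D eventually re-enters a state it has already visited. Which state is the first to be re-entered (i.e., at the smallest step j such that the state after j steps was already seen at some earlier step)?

Run of D on w = b a a b a b:
  step 0: 0  (start)
  step 1: 2  (read b: 0→2)
  step 2: 1  (read a: 2→1)
  step 3: 3  (read a: 1→3)
  step 4: 1  (read b: 3→1)   ← first repeat (1 seen earlier)
  step 5: 3  (read a: 1→3)
  step 6: 1  (read b: 3→1)

The earliest repeat is at step j = 4: D is in 1, which it already visited at step i = 2.
With |Q| = 6, pigeonhole forces a state repeat no later than step 6; the substring read between the first and second visits to that state can be pumped.

1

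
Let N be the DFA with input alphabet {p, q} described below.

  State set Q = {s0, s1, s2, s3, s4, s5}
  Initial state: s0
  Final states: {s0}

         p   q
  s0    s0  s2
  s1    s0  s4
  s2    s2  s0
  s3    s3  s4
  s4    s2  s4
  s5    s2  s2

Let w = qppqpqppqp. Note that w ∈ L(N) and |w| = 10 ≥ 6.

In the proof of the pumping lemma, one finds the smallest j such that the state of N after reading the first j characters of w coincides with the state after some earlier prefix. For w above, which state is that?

s2

State sequence: s0 -q-> s2 -p-> s2 -p-> s2 -q-> s0 -p-> s0 -q-> s2 -p-> s2 -p-> s2 -q-> s0 -p-> s0
First repeat at step 2: s2 was already visited.

The earliest repeat is at step j = 2: N is in s2, which it already visited at step i = 1.
The DFA has 6 states, so the proof of the pumping lemma guarantees a repeated state among the first 6+1 visited; the segment between the two visits is the pumpable y.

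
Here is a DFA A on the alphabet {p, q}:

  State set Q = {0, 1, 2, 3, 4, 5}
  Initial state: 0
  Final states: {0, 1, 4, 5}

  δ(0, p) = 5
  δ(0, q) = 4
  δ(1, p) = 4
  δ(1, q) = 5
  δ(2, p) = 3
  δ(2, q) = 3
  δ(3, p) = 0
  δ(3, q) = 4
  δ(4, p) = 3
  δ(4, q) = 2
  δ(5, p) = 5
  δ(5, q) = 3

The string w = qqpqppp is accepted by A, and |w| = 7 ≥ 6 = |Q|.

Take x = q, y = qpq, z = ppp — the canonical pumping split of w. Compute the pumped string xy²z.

qqpqqpqppp

xy^2z = q·qpq·qpq·ppp = qqpqqpqppp.
Reading y = qpq takes A from 4 back to 4, so after x·y·y the machine is still in 4, and z then leads to the accepting state 5. Hence qqpqqpqppp ∈ L(A).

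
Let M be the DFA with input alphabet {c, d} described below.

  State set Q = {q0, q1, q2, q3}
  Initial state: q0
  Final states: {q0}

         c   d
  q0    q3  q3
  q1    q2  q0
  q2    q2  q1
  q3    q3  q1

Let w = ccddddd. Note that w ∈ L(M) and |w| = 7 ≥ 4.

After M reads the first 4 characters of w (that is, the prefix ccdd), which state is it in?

State sequence: q0 -c-> q3 -c-> q3 -d-> q1 -d-> q0

After reading 4 characters, M is in state q0.
(This kind of state-tracing is the core of the pumping-lemma construction: with 4 states, pigeonhole forces a repeat within the first 4 steps.)

q0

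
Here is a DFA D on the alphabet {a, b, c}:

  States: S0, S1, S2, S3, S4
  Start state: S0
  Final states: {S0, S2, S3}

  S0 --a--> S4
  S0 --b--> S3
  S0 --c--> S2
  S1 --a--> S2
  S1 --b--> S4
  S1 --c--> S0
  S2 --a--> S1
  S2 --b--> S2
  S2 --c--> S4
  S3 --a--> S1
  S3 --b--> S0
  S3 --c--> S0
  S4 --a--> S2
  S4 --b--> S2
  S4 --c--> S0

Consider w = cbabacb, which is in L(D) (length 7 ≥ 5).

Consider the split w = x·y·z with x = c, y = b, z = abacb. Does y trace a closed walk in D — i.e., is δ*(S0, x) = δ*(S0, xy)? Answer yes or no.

yes

State sequence: S0 -c-> S2 -b-> S2

After x (step 1): S2. After xy (step 2): S2.
They match, so y = b drives D around a cycle from S2 back to itself; pumping y any number of times keeps D in S2 before reading z, and xyⁱz ∈ L(D) for every i ≥ 0.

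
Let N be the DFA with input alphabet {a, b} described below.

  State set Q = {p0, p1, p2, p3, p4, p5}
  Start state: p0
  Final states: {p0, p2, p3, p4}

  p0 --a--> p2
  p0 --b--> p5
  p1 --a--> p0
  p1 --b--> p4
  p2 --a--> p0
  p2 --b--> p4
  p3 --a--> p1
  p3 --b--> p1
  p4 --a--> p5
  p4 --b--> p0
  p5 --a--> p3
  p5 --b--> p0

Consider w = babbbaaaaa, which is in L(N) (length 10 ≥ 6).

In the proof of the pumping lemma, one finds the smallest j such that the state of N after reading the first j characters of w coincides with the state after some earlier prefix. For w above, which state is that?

State sequence: p0 -b-> p5 -a-> p3 -b-> p1 -b-> p4 -b-> p0 -a-> p2 -a-> p0 -a-> p2 -a-> p0 -a-> p2
First repeat at step 5: p0 was already visited.

The earliest repeat is at step j = 5: N is in p0, which it already visited at step i = 0.
With |Q| = 6, pigeonhole forces a state repeat no later than step 6; the substring read between the first and second visits to that state can be pumped.

p0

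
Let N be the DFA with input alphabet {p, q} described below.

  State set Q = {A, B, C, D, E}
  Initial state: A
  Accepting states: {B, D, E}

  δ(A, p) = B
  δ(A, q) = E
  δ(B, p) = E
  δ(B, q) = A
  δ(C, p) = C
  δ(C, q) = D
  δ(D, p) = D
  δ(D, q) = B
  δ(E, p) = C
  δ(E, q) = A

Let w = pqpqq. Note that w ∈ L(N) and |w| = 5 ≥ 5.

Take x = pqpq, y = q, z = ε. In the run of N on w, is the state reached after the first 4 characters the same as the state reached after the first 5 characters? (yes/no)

no

Run of N on the first 5 characters of w = p q p q q:
  step 0: A  (start)
  step 1: B  (read p: A→B)
  step 2: A  (read q: B→A)
  step 3: B  (read p: A→B)
  step 4: A  (read q: B→A)
  step 5: E  (read q: A→E)

After x (step 4): A. After xy (step 5): E.
They differ (A ≠ E), so y is not a cycle from the state after x; this split is not the one the pumping-lemma construction produces, and pumping y need not keep the string in L(N).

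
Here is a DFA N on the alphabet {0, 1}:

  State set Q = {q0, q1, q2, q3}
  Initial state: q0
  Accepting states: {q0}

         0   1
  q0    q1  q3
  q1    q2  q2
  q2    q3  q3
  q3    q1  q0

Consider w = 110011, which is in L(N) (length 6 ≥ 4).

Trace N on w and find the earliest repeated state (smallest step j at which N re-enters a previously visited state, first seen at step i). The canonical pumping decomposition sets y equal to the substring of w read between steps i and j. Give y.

11

Run of N on w = 1 1 0 0 1 1:
  step 0: q0  (start)
  step 1: q3  (read 1: q0→q3)
  step 2: q0  (read 1: q3→q0)   ← first repeat (q0 seen earlier)
  step 3: q1  (read 0: q0→q1)
  step 4: q2  (read 0: q1→q2)
  step 5: q3  (read 1: q2→q3)
  step 6: q0  (read 1: q3→q0)

So i = 0, j = 2, giving x = w[0:0] = ε, y = w[0:2] = 11, z = w[2:6] = 0011.
Check: |xy| = 2 ≤ 4 and |y| = 2 ≥ 1. Reading y takes N from q0 back to q0, so every xyⁱz is accepted.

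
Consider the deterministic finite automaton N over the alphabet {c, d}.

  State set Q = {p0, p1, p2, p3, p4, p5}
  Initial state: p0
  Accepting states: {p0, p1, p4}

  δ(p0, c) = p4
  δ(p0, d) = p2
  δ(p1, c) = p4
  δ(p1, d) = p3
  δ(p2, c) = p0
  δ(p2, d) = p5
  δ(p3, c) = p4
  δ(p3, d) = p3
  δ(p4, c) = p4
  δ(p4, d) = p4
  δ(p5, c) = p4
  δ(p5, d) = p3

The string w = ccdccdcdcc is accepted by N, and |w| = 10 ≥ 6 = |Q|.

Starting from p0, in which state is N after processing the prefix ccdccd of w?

p4

State sequence: p0 -c-> p4 -c-> p4 -d-> p4 -c-> p4 -c-> p4 -d-> p4

After reading 6 characters, N is in state p4.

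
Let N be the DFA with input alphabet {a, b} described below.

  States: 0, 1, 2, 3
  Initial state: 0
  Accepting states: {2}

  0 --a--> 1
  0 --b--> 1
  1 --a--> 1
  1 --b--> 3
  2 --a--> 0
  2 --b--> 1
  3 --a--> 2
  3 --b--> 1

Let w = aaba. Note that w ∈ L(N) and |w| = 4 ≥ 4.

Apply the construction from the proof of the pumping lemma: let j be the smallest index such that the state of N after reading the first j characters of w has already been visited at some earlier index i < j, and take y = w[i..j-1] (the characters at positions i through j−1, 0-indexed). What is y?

State sequence: 0 -a-> 1 -a-> 1 -b-> 3 -a-> 2
First repeat at step 2: 1 was already visited.

So i = 1, j = 2, giving x = w[0:1] = a, y = w[1:2] = a, z = w[2:4] = ba.
Check: |xy| = 2 ≤ 4 and |y| = 1 ≥ 1. Reading y takes N from 1 back to 1, so every xyⁱz is accepted.

a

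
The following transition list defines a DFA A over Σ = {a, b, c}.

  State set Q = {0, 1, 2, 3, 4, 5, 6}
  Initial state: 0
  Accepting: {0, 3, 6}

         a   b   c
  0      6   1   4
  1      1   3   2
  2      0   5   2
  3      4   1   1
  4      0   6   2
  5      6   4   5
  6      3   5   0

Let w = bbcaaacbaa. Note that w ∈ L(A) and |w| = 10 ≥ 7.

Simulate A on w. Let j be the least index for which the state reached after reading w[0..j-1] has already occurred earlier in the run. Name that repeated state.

1

Run of A on w = b b c a a a c b a a:
  step 0: 0  (start)
  step 1: 1  (read b: 0→1)
  step 2: 3  (read b: 1→3)
  step 3: 1  (read c: 3→1)   ← first repeat (1 seen earlier)
  step 4: 1  (read a: 1→1)
  step 5: 1  (read a: 1→1)
  step 6: 1  (read a: 1→1)
  step 7: 2  (read c: 1→2)
  step 8: 5  (read b: 2→5)
  step 9: 6  (read a: 5→6)
  step 10: 3  (read a: 6→3)

The earliest repeat is at step j = 3: A is in 1, which it already visited at step i = 1.
Pumping length from the standard proof: p = 7 (the number of states). The repeated state found above gives |xy| = j ≤ 7 and |y| = j − i ≥ 1.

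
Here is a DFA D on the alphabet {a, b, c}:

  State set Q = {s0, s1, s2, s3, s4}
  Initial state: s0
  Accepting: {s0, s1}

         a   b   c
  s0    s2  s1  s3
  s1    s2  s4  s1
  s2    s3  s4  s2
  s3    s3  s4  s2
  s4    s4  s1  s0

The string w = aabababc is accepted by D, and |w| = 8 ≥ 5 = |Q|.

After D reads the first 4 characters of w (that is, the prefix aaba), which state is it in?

s4

Run of D on the first 4 characters of w = a a b a:
  step 0: s0  (start)
  step 1: s2  (read a: s0→s2)
  step 2: s3  (read a: s2→s3)
  step 3: s4  (read b: s3→s4)
  step 4: s4  (read a: s4→s4)

After reading 4 characters, D is in state s4.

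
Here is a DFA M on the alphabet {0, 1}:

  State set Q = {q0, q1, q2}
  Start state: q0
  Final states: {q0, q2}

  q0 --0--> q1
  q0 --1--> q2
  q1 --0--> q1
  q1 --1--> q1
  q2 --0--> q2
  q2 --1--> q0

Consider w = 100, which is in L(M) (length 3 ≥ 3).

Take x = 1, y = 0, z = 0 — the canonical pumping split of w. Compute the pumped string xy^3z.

xy^3z = 1·0·0·0·0 = 10000.
Reading y = 0 takes M from q2 back to q2, so after x·y·y·y the machine is still in q2, and z then leads to the accepting state q2. Hence 10000 ∈ L(M).

10000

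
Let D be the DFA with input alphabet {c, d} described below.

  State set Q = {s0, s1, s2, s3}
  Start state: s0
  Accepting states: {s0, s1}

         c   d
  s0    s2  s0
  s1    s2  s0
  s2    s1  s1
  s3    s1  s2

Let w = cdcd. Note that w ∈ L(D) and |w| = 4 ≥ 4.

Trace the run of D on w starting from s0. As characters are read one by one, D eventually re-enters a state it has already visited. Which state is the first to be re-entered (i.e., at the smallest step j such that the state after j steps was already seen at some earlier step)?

s2

Run of D on w = c d c d:
  step 0: s0  (start)
  step 1: s2  (read c: s0→s2)
  step 2: s1  (read d: s2→s1)
  step 3: s2  (read c: s1→s2)   ← first repeat (s2 seen earlier)
  step 4: s1  (read d: s2→s1)

The earliest repeat is at step j = 3: D is in s2, which it already visited at step i = 1.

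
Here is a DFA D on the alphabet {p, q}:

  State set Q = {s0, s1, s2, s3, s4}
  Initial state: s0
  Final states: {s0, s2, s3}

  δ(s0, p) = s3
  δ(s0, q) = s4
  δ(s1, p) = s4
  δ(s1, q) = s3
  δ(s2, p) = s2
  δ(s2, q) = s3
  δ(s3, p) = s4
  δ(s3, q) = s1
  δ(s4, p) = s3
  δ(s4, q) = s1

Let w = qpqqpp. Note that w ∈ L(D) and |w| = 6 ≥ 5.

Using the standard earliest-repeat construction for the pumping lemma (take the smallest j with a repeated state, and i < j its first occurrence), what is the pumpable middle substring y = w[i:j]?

qq

State sequence: s0 -q-> s4 -p-> s3 -q-> s1 -q-> s3 -p-> s4 -p-> s3
First repeat at step 4: s3 was already visited.

So i = 2, j = 4, giving x = w[0:2] = qp, y = w[2:4] = qq, z = w[4:6] = pp.
Check: |xy| = 4 ≤ 5 and |y| = 2 ≥ 1. Reading y takes D from s3 back to s3, so every xyⁱz is accepted.
With |Q| = 5, pigeonhole forces a state repeat no later than step 5; the substring read between the first and second visits to that state can be pumped.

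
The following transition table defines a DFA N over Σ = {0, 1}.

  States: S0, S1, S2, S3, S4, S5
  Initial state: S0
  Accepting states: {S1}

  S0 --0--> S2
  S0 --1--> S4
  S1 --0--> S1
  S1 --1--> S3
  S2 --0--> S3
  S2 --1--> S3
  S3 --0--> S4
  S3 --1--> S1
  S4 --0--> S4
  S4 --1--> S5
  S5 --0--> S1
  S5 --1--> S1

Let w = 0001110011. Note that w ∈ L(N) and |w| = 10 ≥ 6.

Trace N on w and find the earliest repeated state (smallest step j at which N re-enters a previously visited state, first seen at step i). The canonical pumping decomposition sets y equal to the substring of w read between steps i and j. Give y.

0111

State sequence: S0 -0-> S2 -0-> S3 -0-> S4 -1-> S5 -1-> S1 -1-> S3 -0-> S4 -0-> S4 -1-> S5 -1-> S1
First repeat at step 6: S3 was already visited.

So i = 2, j = 6, giving x = w[0:2] = 00, y = w[2:6] = 0111, z = w[6:10] = 0011.
Check: |xy| = 6 ≤ 6 and |y| = 4 ≥ 1. Reading y takes N from S3 back to S3, so every xyⁱz is accepted.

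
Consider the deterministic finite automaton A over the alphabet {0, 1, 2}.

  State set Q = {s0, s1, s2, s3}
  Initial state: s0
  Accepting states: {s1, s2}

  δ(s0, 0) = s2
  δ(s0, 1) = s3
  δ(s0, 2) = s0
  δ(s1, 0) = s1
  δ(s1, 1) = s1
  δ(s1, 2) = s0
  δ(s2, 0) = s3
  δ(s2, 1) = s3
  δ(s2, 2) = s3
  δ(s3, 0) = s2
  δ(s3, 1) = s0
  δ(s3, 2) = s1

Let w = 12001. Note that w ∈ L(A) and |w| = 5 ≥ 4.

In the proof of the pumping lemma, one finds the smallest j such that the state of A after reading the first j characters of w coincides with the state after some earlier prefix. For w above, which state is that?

State sequence: s0 -1-> s3 -2-> s1 -0-> s1 -0-> s1 -1-> s1
First repeat at step 3: s1 was already visited.

The earliest repeat is at step j = 3: A is in s1, which it already visited at step i = 2.
Since A has 4 states, any run of length ≥ 4 visits 4+1 states, so by pigeonhole some state repeats within the first 4 steps — that repeat gives the pumpable loop.

s1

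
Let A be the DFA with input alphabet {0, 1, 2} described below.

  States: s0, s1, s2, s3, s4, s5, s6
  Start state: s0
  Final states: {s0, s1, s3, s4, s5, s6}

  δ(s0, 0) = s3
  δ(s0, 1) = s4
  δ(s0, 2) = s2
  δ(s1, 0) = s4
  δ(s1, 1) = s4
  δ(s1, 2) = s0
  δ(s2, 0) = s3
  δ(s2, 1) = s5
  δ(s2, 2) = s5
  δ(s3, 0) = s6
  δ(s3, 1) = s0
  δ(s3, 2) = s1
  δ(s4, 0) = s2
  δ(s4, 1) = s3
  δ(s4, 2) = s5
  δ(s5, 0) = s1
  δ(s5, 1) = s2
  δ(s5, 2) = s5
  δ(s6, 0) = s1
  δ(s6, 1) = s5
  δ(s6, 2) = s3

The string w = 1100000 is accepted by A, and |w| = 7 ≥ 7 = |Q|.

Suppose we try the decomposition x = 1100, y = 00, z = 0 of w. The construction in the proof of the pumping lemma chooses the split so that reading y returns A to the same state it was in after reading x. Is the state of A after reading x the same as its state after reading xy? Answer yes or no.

Run of A on the first 6 characters of w = 1 1 0 0 0 0:
  step 0: s0  (start)
  step 1: s4  (read 1: s0→s4)
  step 2: s3  (read 1: s4→s3)
  step 3: s6  (read 0: s3→s6)
  step 4: s1  (read 0: s6→s1)
  step 5: s4  (read 0: s1→s4)
  step 6: s2  (read 0: s4→s2)

After x (step 4): s1. After xy (step 6): s2.
They differ (s1 ≠ s2), so y is not a cycle from the state after x; this split is not the one the pumping-lemma construction produces, and pumping y need not keep the string in L(A).

no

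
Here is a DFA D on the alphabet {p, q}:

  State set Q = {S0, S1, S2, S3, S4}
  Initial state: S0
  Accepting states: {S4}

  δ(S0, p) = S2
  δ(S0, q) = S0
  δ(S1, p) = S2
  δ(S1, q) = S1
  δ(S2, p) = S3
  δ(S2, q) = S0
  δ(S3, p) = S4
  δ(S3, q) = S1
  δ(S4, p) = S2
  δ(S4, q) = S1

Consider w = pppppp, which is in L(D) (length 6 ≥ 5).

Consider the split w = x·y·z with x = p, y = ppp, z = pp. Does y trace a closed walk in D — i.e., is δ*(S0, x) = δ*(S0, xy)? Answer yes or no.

yes

Run of D on the first 4 characters of w = p p p p:
  step 0: S0  (start)
  step 1: S2  (read p: S0→S2)
  step 2: S3  (read p: S2→S3)
  step 3: S4  (read p: S3→S4)
  step 4: S2  (read p: S4→S2)

After x (step 1): S2. After xy (step 4): S2.
They match, so y = ppp drives D around a cycle from S2 back to itself; pumping y any number of times keeps D in S2 before reading z, and xyⁱz ∈ L(D) for every i ≥ 0.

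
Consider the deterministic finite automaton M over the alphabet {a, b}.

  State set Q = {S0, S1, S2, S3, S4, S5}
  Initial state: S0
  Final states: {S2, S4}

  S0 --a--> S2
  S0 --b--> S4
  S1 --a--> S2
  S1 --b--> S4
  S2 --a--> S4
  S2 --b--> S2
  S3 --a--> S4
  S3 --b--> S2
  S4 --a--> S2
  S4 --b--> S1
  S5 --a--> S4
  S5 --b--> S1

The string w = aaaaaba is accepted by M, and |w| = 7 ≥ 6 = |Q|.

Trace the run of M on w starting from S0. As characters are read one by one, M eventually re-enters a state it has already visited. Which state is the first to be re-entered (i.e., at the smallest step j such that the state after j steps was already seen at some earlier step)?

State sequence: S0 -a-> S2 -a-> S4 -a-> S2 -a-> S4 -a-> S2 -b-> S2 -a-> S4
First repeat at step 3: S2 was already visited.

The earliest repeat is at step j = 3: M is in S2, which it already visited at step i = 1.
Since M has 6 states, any run of length ≥ 6 visits 6+1 states, so by pigeonhole some state repeats within the first 6 steps — that repeat gives the pumpable loop.

S2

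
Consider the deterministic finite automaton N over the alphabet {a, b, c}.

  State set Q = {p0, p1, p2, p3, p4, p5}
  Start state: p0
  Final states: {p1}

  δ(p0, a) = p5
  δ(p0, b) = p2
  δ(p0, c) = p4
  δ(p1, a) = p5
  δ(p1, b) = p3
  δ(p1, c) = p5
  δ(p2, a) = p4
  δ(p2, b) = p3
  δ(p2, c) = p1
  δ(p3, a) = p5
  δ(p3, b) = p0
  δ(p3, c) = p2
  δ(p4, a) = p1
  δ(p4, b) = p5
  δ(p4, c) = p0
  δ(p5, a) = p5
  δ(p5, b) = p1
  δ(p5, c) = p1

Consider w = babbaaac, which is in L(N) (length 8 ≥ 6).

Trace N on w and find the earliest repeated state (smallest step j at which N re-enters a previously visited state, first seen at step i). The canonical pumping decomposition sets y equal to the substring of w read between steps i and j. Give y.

ba

State sequence: p0 -b-> p2 -a-> p4 -b-> p5 -b-> p1 -a-> p5 -a-> p5 -a-> p5 -c-> p1
First repeat at step 5: p5 was already visited.

So i = 3, j = 5, giving x = w[0:3] = bab, y = w[3:5] = ba, z = w[5:8] = aac.
Check: |xy| = 5 ≤ 6 and |y| = 2 ≥ 1. Reading y takes N from p5 back to p5, so every xyⁱz is accepted.
Pumping length from the standard proof: p = 6 (the number of states). The repeated state found above gives |xy| = j ≤ 6 and |y| = j − i ≥ 1.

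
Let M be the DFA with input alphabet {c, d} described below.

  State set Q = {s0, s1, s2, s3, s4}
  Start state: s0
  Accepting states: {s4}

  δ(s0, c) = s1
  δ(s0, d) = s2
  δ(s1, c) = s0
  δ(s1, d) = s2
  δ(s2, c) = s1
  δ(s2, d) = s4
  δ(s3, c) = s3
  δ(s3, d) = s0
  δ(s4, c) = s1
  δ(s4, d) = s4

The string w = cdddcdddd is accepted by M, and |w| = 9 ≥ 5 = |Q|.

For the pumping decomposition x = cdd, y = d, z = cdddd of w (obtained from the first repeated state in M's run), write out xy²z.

xy^2z = cdd·d·d·cdddd = cddddcdddd.
Reading y = d takes M from s4 back to s4, so after x·y·y the machine is still in s4, and z then leads to the accepting state s4. Hence cddddcdddd ∈ L(M).

cddddcdddd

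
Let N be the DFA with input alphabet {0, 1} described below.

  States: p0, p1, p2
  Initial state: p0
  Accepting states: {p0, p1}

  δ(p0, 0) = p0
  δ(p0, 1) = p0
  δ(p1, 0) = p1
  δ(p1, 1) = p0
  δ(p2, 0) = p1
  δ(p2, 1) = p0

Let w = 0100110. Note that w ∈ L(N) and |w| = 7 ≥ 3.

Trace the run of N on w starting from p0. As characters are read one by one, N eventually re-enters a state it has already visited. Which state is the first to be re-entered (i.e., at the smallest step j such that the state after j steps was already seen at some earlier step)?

Run of N on w = 0 1 0 0 1 1 0:
  step 0: p0  (start)
  step 1: p0  (read 0: p0→p0)   ← first repeat (p0 seen earlier)
  step 2: p0  (read 1: p0→p0)
  step 3: p0  (read 0: p0→p0)
  step 4: p0  (read 0: p0→p0)
  step 5: p0  (read 1: p0→p0)
  step 6: p0  (read 1: p0→p0)
  step 7: p0  (read 0: p0→p0)

The earliest repeat is at step j = 1: N is in p0, which it already visited at step i = 0.

p0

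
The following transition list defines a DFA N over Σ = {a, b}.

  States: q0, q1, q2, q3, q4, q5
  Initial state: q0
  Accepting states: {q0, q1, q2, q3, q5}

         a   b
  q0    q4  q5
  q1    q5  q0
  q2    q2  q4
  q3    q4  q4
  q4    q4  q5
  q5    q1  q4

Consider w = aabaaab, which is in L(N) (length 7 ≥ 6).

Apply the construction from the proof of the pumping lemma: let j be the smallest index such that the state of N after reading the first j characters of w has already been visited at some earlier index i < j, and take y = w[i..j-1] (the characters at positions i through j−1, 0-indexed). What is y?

Run of N on w = a a b a a a b:
  step 0: q0  (start)
  step 1: q4  (read a: q0→q4)
  step 2: q4  (read a: q4→q4)   ← first repeat (q4 seen earlier)
  step 3: q5  (read b: q4→q5)
  step 4: q1  (read a: q5→q1)
  step 5: q5  (read a: q1→q5)
  step 6: q1  (read a: q5→q1)
  step 7: q0  (read b: q1→q0)

So i = 1, j = 2, giving x = w[0:1] = a, y = w[1:2] = a, z = w[2:7] = baaab.
Check: |xy| = 2 ≤ 6 and |y| = 1 ≥ 1. Reading y takes N from q4 back to q4, so every xyⁱz is accepted.

a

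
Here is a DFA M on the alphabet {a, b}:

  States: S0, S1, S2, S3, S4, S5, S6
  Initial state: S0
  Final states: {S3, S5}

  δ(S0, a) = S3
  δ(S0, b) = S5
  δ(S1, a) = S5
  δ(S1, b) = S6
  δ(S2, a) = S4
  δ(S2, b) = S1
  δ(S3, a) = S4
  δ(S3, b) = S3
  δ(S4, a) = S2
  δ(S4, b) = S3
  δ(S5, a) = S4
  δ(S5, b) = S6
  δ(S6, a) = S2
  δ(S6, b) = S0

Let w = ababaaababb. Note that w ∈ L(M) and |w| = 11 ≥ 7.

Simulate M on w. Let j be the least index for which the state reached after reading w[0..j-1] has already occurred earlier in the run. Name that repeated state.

State sequence: S0 -a-> S3 -b-> S3 -a-> S4 -b-> S3 -a-> S4 -a-> S2 -a-> S4 -b-> S3 -a-> S4 -b-> S3 -b-> S3
First repeat at step 2: S3 was already visited.

The earliest repeat is at step j = 2: M is in S3, which it already visited at step i = 1.

S3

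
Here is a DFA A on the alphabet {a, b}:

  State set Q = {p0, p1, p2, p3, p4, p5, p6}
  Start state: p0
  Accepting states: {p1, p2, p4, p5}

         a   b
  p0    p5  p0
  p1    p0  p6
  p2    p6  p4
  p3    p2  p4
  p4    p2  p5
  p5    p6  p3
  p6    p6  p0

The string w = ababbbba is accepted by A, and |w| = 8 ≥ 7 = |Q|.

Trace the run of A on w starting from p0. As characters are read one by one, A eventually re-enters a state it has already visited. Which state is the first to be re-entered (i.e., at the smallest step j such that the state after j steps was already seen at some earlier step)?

Run of A on w = a b a b b b b a:
  step 0: p0  (start)
  step 1: p5  (read a: p0→p5)
  step 2: p3  (read b: p5→p3)
  step 3: p2  (read a: p3→p2)
  step 4: p4  (read b: p2→p4)
  step 5: p5  (read b: p4→p5)   ← first repeat (p5 seen earlier)
  step 6: p3  (read b: p5→p3)
  step 7: p4  (read b: p3→p4)
  step 8: p2  (read a: p4→p2)

The earliest repeat is at step j = 5: A is in p5, which it already visited at step i = 1.
With |Q| = 7, pigeonhole forces a state repeat no later than step 7; the substring read between the first and second visits to that state can be pumped.

p5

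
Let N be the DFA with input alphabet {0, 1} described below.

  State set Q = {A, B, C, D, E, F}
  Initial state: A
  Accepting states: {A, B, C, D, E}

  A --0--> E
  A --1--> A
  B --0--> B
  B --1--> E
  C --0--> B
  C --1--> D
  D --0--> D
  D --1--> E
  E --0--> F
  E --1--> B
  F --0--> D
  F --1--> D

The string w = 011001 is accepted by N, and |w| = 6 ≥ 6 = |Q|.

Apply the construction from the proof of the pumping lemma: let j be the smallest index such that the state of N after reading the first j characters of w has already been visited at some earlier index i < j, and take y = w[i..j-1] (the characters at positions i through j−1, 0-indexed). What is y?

Run of N on w = 0 1 1 0 0 1:
  step 0: A  (start)
  step 1: E  (read 0: A→E)
  step 2: B  (read 1: E→B)
  step 3: E  (read 1: B→E)   ← first repeat (E seen earlier)
  step 4: F  (read 0: E→F)
  step 5: D  (read 0: F→D)
  step 6: E  (read 1: D→E)

So i = 1, j = 3, giving x = w[0:1] = 0, y = w[1:3] = 11, z = w[3:6] = 001.
Check: |xy| = 3 ≤ 6 and |y| = 2 ≥ 1. Reading y takes N from E back to E, so every xyⁱz is accepted.
Since N has 6 states, any run of length ≥ 6 visits 6+1 states, so by pigeonhole some state repeats within the first 6 steps — that repeat gives the pumpable loop.

11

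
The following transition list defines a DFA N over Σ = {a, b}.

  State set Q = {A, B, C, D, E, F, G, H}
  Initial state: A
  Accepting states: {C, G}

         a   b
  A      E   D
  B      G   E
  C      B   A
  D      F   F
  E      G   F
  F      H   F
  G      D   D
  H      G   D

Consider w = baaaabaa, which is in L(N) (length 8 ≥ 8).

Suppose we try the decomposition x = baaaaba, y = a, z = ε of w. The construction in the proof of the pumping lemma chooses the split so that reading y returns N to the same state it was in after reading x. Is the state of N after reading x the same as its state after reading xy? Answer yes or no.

no

Run of N on the first 8 characters of w = b a a a a b a a:
  step 0: A  (start)
  step 1: D  (read b: A→D)
  step 2: F  (read a: D→F)
  step 3: H  (read a: F→H)
  step 4: G  (read a: H→G)
  step 5: D  (read a: G→D)
  step 6: F  (read b: D→F)
  step 7: H  (read a: F→H)
  step 8: G  (read a: H→G)

After x (step 7): H. After xy (step 8): G.
They differ (H ≠ G), so y is not a cycle from the state after x; this split is not the one the pumping-lemma construction produces, and pumping y need not keep the string in L(N).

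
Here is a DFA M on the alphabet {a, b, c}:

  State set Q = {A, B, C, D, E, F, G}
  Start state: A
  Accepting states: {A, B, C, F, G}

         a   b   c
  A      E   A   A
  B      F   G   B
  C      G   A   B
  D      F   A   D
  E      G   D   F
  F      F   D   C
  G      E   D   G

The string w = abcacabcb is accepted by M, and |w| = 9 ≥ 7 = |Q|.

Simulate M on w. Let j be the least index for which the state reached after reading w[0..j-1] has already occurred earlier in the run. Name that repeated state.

D

State sequence: A -a-> E -b-> D -c-> D -a-> F -c-> C -a-> G -b-> D -c-> D -b-> A
First repeat at step 3: D was already visited.

The earliest repeat is at step j = 3: M is in D, which it already visited at step i = 2.
Since M has 7 states, any run of length ≥ 7 visits 7+1 states, so by pigeonhole some state repeats within the first 7 steps — that repeat gives the pumpable loop.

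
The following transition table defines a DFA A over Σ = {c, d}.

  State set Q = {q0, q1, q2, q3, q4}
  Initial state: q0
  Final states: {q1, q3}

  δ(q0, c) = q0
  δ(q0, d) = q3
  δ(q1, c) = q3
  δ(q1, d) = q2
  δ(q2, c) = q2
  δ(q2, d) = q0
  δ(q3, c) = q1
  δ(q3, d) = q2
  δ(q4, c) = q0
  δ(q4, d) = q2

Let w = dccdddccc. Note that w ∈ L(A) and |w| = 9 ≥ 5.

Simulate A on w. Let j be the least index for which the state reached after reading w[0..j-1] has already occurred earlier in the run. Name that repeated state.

Run of A on w = d c c d d d c c c:
  step 0: q0  (start)
  step 1: q3  (read d: q0→q3)
  step 2: q1  (read c: q3→q1)
  step 3: q3  (read c: q1→q3)   ← first repeat (q3 seen earlier)
  step 4: q2  (read d: q3→q2)
  step 5: q0  (read d: q2→q0)
  step 6: q3  (read d: q0→q3)
  step 7: q1  (read c: q3→q1)
  step 8: q3  (read c: q1→q3)
  step 9: q1  (read c: q3→q1)

The earliest repeat is at step j = 3: A is in q3, which it already visited at step i = 1.
Since A has 5 states, any run of length ≥ 5 visits 5+1 states, so by pigeonhole some state repeats within the first 5 steps — that repeat gives the pumpable loop.

q3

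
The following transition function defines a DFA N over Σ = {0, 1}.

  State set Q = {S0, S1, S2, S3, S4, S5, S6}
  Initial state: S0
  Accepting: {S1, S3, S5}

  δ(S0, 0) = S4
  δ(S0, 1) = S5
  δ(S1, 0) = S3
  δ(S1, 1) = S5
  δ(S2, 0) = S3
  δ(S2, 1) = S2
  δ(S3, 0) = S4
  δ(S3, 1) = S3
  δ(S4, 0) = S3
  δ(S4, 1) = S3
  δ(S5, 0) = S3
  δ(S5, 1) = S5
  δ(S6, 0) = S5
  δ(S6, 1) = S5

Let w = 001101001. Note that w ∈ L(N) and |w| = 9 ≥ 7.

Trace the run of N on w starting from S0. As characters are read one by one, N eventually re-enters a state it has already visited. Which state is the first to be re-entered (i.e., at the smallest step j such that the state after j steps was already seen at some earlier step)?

S3

Run of N on w = 0 0 1 1 0 1 0 0 1:
  step 0: S0  (start)
  step 1: S4  (read 0: S0→S4)
  step 2: S3  (read 0: S4→S3)
  step 3: S3  (read 1: S3→S3)   ← first repeat (S3 seen earlier)
  step 4: S3  (read 1: S3→S3)
  step 5: S4  (read 0: S3→S4)
  step 6: S3  (read 1: S4→S3)
  step 7: S4  (read 0: S3→S4)
  step 8: S3  (read 0: S4→S3)
  step 9: S3  (read 1: S3→S3)

The earliest repeat is at step j = 3: N is in S3, which it already visited at step i = 2.
Since N has 7 states, any run of length ≥ 7 visits 7+1 states, so by pigeonhole some state repeats within the first 7 steps — that repeat gives the pumpable loop.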